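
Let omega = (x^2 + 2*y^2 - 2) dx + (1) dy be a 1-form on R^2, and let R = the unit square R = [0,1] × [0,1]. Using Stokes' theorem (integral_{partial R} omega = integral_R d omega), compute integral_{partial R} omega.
integral_(partial R) omega = -2

Stokes: integral_partial_R omega = integral_R d omega with d omega = (∂Q/∂x - ∂P/∂y) dx ∧ dy.
  ∂Q/∂x = 0
  ∂P/∂y = 4*y
  integrand = ∂Q/∂x - ∂P/∂y = -4*y.
Integrating over R: integral_0^1 integral_0^1 (-4*y) dx dy = -2.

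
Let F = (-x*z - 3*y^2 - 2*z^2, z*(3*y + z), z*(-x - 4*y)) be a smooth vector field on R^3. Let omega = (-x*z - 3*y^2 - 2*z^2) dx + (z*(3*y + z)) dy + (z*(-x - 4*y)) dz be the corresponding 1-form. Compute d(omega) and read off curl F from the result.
d(omega) = (-3*y - 6*z) dy ∧ dz + (-x - 3*z) dz ∧ dx + (6*y) dx ∧ dy; curl F = (-3*y - 6*z, -x - 3*z, 6*y)

d omega = sum_{i<j} (∂f_j/∂x_i - ∂f_i/∂x_j) dx_i ∧ dx_j. Under the identification (dy ∧ dz, dz ∧ dx, dx ∧ dy) ↔ (e_x, e_y, e_z), the coefficients are exactly the components of curl F. Compute:
  ∂R/∂y - ∂Q/∂z = (-4*z) - (3*y + 2*z) = -3*y - 6*z
  ∂P/∂z - ∂R/∂x = (-x - 4*z) - (-z) = -x - 3*z
  ∂Q/∂x - ∂P/∂y = (0) - (-6*y) = 6*y.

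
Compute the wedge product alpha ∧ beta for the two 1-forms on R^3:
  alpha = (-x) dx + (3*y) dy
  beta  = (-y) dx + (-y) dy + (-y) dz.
alpha ∧ beta = (y*(x + 3*y)) dx ∧ dy + (x*y) dx ∧ dz + (-3*y^2) dy ∧ dz

Distribute the wedge, using dx_i ∧ dx_j = -dx_j ∧ dx_i and dx_i ∧ dx_i = 0. For each pair (i, j) with i < j, the coefficient of dx_i ∧ dx_j in alpha ∧ beta is (alpha_i * beta_j - alpha_j * beta_i). Collecting: alpha ∧ beta = (y*(x + 3*y)) dx ∧ dy + (x*y) dx ∧ dz + (-3*y^2) dy ∧ dz.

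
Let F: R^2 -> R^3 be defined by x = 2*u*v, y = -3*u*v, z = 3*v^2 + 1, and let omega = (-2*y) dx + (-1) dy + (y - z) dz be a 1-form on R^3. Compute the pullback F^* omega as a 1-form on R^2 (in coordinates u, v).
F^* omega = (3*v*(4*u*v + 1)) du + (12*u^2*v - 18*u*v^2 + 3*u - 18*v^3 - 6*v) dv

Using F^*(f dg) = (f ∘ F) d(g ∘ F), substitute each coordinate x_i by F_i(u, v) in f_i, and replace dx_i by d F_i = (∂F_i/∂u) du + (∂F_i/∂v) dv.
  For the x component: f_1(F) = 6*u*v; d F_1 = (2*v) du + (2*u) dv
  For the y component: f_2(F) = -1; d F_2 = (-3*v) du + (-3*u) dv
  For the z component: f_3(F) = -3*u*v - 3*v^2 - 1; d F_3 = (0) du + (6*v) dv
Combining and collecting du, dv coefficients:
  coeff of du: 3*v*(4*u*v + 1)
  coeff of dv: 12*u^2*v - 18*u*v^2 + 3*u - 18*v^3 - 6*v
F^* omega = (3*v*(4*u*v + 1)) du + (12*u^2*v - 18*u*v^2 + 3*u - 18*v^3 - 6*v) dv.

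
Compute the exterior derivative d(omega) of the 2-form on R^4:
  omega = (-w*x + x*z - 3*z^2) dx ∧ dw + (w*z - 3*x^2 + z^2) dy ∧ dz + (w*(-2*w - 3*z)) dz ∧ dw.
d(omega) = (-x + 6*z) dx ∧ dz ∧ dw + (-6*x) dx ∧ dy ∧ dz + (z) dy ∧ dz ∧ dw

For a 2-form omega = sum_{i<j} g_{ij} dx_i ∧ dx_j, the exterior derivative is
  d(omega) = sum_{i<j} d(g_{ij}) ∧ dx_i ∧ dx_j = sum_{i<j, k} (∂g_{ij}/∂x_k) dx_k ∧ dx_i ∧ dx_j.
Expand each term, using dx_k ∧ dx_i ∧ dx_j = sgn(permutation) dx_{(a)} ∧ dx_{(b)} ∧ dx_{(c)} with (a < b < c) sorted:
  d(-w*x + x*z - 3*z^2) includes (∂/∂z)(-w*x + x*z - 3*z^2) dz = (x - 6*z) dz, which multiplied by dx ∧ dw gives (-x + 6*z) dx ∧ dz ∧ dw
  d(w*z - 3*x^2 + z^2) includes (∂/∂x)(w*z - 3*x^2 + z^2) dx = (-6*x) dx, which multiplied by dy ∧ dz gives (-6*x) dx ∧ dy ∧ dz
  d(w*z - 3*x^2 + z^2) includes (∂/∂w)(w*z - 3*x^2 + z^2) dw = (z) dw, which multiplied by dy ∧ dz gives (z) dy ∧ dz ∧ dw
Collecting like 3-forms: d(omega) = (-x + 6*z) dx ∧ dz ∧ dw + (-6*x) dx ∧ dy ∧ dz + (z) dy ∧ dz ∧ dw.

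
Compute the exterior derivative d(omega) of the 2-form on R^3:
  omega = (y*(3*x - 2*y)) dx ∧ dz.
d(omega) = (-3*x + 4*y) dx ∧ dy ∧ dz

For a 2-form omega = sum_{i<j} g_{ij} dx_i ∧ dx_j, the exterior derivative is
  d(omega) = sum_{i<j} d(g_{ij}) ∧ dx_i ∧ dx_j = sum_{i<j, k} (∂g_{ij}/∂x_k) dx_k ∧ dx_i ∧ dx_j.
Expand each term, using dx_k ∧ dx_i ∧ dx_j = sgn(permutation) dx_{(a)} ∧ dx_{(b)} ∧ dx_{(c)} with (a < b < c) sorted:
  d(y*(3*x - 2*y)) includes (∂/∂y)(y*(3*x - 2*y)) dy = (3*x - 4*y) dy, which multiplied by dx ∧ dz gives (-3*x + 4*y) dx ∧ dy ∧ dz
Collecting like 3-forms: d(omega) = (-3*x + 4*y) dx ∧ dy ∧ dz.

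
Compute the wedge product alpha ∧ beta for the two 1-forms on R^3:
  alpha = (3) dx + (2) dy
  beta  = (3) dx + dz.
alpha ∧ beta = (3) dx ∧ dz + (-6) dx ∧ dy + (2) dy ∧ dz

Distribute the wedge, using dx_i ∧ dx_j = -dx_j ∧ dx_i and dx_i ∧ dx_i = 0. For each pair (i, j) with i < j, the coefficient of dx_i ∧ dx_j in alpha ∧ beta is (alpha_i * beta_j - alpha_j * beta_i). Collecting: alpha ∧ beta = (3) dx ∧ dz + (-6) dx ∧ dy + (2) dy ∧ dz.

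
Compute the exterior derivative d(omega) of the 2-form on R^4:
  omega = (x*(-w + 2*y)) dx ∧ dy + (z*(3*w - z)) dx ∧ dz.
d(omega) = (-x) dx ∧ dy ∧ dw + (3*z) dx ∧ dz ∧ dw

For a 2-form omega = sum_{i<j} g_{ij} dx_i ∧ dx_j, the exterior derivative is
  d(omega) = sum_{i<j} d(g_{ij}) ∧ dx_i ∧ dx_j = sum_{i<j, k} (∂g_{ij}/∂x_k) dx_k ∧ dx_i ∧ dx_j.
Expand each term, using dx_k ∧ dx_i ∧ dx_j = sgn(permutation) dx_{(a)} ∧ dx_{(b)} ∧ dx_{(c)} with (a < b < c) sorted:
  d(x*(-w + 2*y)) includes (∂/∂w)(x*(-w + 2*y)) dw = (-x) dw, which multiplied by dx ∧ dy gives (-x) dx ∧ dy ∧ dw
  d(z*(3*w - z)) includes (∂/∂w)(z*(3*w - z)) dw = (3*z) dw, which multiplied by dx ∧ dz gives (3*z) dx ∧ dz ∧ dw
Collecting like 3-forms: d(omega) = (-x) dx ∧ dy ∧ dw + (3*z) dx ∧ dz ∧ dw.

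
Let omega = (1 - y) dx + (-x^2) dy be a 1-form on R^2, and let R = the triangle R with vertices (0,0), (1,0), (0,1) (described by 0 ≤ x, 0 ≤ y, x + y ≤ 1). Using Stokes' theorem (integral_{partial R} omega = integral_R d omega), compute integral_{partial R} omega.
integral_(partial R) omega = 1/6

Stokes: integral_partial_R omega = integral_R d omega with d omega = (∂Q/∂x - ∂P/∂y) dx ∧ dy.
  ∂Q/∂x = -2*x
  ∂P/∂y = -1
  integrand = ∂Q/∂x - ∂P/∂y = 1 - 2*x.
Integrating over R: integral_0^1 integral_0^{1-x} (1 - 2*x) dy dx = 1/6.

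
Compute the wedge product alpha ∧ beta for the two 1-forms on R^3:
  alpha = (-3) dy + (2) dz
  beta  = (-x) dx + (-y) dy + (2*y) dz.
alpha ∧ beta = (-3*x) dx ∧ dy + (-4*y) dy ∧ dz + (2*x) dx ∧ dz

Distribute the wedge, using dx_i ∧ dx_j = -dx_j ∧ dx_i and dx_i ∧ dx_i = 0. For each pair (i, j) with i < j, the coefficient of dx_i ∧ dx_j in alpha ∧ beta is (alpha_i * beta_j - alpha_j * beta_i). Collecting: alpha ∧ beta = (-3*x) dx ∧ dy + (-4*y) dy ∧ dz + (2*x) dx ∧ dz.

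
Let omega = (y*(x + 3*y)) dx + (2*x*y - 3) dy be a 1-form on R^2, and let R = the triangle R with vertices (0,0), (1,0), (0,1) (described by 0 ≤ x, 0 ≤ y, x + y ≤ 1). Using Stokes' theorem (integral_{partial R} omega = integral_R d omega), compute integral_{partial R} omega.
integral_(partial R) omega = -5/6

Stokes: integral_partial_R omega = integral_R d omega with d omega = (∂Q/∂x - ∂P/∂y) dx ∧ dy.
  ∂Q/∂x = 2*y
  ∂P/∂y = x + 6*y
  integrand = ∂Q/∂x - ∂P/∂y = -x - 4*y.
Integrating over R: integral_0^1 integral_0^{1-x} (-x - 4*y) dy dx = -5/6.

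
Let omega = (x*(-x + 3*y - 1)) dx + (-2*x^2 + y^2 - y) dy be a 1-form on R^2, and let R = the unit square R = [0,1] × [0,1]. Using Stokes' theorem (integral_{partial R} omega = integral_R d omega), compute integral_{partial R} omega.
integral_(partial R) omega = -7/2

Stokes: integral_partial_R omega = integral_R d omega with d omega = (∂Q/∂x - ∂P/∂y) dx ∧ dy.
  ∂Q/∂x = -4*x
  ∂P/∂y = 3*x
  integrand = ∂Q/∂x - ∂P/∂y = -7*x.
Integrating over R: integral_0^1 integral_0^1 (-7*x) dx dy = -7/2.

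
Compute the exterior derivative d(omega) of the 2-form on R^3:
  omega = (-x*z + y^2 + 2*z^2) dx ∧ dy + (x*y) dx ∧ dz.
d(omega) = (-2*x + 4*z) dx ∧ dy ∧ dz

For a 2-form omega = sum_{i<j} g_{ij} dx_i ∧ dx_j, the exterior derivative is
  d(omega) = sum_{i<j} d(g_{ij}) ∧ dx_i ∧ dx_j = sum_{i<j, k} (∂g_{ij}/∂x_k) dx_k ∧ dx_i ∧ dx_j.
Expand each term, using dx_k ∧ dx_i ∧ dx_j = sgn(permutation) dx_{(a)} ∧ dx_{(b)} ∧ dx_{(c)} with (a < b < c) sorted:
  d(-x*z + y^2 + 2*z^2) includes (∂/∂z)(-x*z + y^2 + 2*z^2) dz = (-x + 4*z) dz, which multiplied by dx ∧ dy gives (-x + 4*z) dx ∧ dy ∧ dz
  d(x*y) includes (∂/∂y)(x*y) dy = (x) dy, which multiplied by dx ∧ dz gives (-x) dx ∧ dy ∧ dz
Collecting like 3-forms: d(omega) = (-2*x + 4*z) dx ∧ dy ∧ dz.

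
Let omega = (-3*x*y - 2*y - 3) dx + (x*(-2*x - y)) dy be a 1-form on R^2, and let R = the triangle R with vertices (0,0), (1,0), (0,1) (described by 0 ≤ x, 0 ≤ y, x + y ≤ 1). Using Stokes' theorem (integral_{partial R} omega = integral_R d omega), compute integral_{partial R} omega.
integral_(partial R) omega = 2/3

Stokes: integral_partial_R omega = integral_R d omega with d omega = (∂Q/∂x - ∂P/∂y) dx ∧ dy.
  ∂Q/∂x = -4*x - y
  ∂P/∂y = -3*x - 2
  integrand = ∂Q/∂x - ∂P/∂y = -x - y + 2.
Integrating over R: integral_0^1 integral_0^{1-x} (-x - y + 2) dy dx = 2/3.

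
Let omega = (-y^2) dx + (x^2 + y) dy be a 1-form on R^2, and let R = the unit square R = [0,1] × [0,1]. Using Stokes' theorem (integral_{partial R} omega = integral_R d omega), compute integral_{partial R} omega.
integral_(partial R) omega = 2

Stokes: integral_partial_R omega = integral_R d omega with d omega = (∂Q/∂x - ∂P/∂y) dx ∧ dy.
  ∂Q/∂x = 2*x
  ∂P/∂y = -2*y
  integrand = ∂Q/∂x - ∂P/∂y = 2*x + 2*y.
Integrating over R: integral_0^1 integral_0^1 (2*x + 2*y) dx dy = 2.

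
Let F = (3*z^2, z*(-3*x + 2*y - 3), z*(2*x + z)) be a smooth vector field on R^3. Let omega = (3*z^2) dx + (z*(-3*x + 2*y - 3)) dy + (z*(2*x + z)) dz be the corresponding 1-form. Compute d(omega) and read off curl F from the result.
d(omega) = (3*x - 2*y + 3) dy ∧ dz + (4*z) dz ∧ dx + (-3*z) dx ∧ dy; curl F = (3*x - 2*y + 3, 4*z, -3*z)

d omega = sum_{i<j} (∂f_j/∂x_i - ∂f_i/∂x_j) dx_i ∧ dx_j. Under the identification (dy ∧ dz, dz ∧ dx, dx ∧ dy) ↔ (e_x, e_y, e_z), the coefficients are exactly the components of curl F. Compute:
  ∂R/∂y - ∂Q/∂z = (0) - (-3*x + 2*y - 3) = 3*x - 2*y + 3
  ∂P/∂z - ∂R/∂x = (6*z) - (2*z) = 4*z
  ∂Q/∂x - ∂P/∂y = (-3*z) - (0) = -3*z.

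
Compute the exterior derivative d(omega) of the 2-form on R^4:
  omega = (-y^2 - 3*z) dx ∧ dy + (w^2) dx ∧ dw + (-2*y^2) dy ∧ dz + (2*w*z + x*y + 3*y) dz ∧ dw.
d(omega) = (-3) dx ∧ dy ∧ dz + (y) dx ∧ dz ∧ dw + (x + 3) dy ∧ dz ∧ dw

For a 2-form omega = sum_{i<j} g_{ij} dx_i ∧ dx_j, the exterior derivative is
  d(omega) = sum_{i<j} d(g_{ij}) ∧ dx_i ∧ dx_j = sum_{i<j, k} (∂g_{ij}/∂x_k) dx_k ∧ dx_i ∧ dx_j.
Expand each term, using dx_k ∧ dx_i ∧ dx_j = sgn(permutation) dx_{(a)} ∧ dx_{(b)} ∧ dx_{(c)} with (a < b < c) sorted:
  d(-y^2 - 3*z) includes (∂/∂z)(-y^2 - 3*z) dz = (-3) dz, which multiplied by dx ∧ dy gives (-3) dx ∧ dy ∧ dz
  d(2*w*z + x*y + 3*y) includes (∂/∂x)(2*w*z + x*y + 3*y) dx = (y) dx, which multiplied by dz ∧ dw gives (y) dx ∧ dz ∧ dw
  d(2*w*z + x*y + 3*y) includes (∂/∂y)(2*w*z + x*y + 3*y) dy = (x + 3) dy, which multiplied by dz ∧ dw gives (x + 3) dy ∧ dz ∧ dw
Collecting like 3-forms: d(omega) = (-3) dx ∧ dy ∧ dz + (y) dx ∧ dz ∧ dw + (x + 3) dy ∧ dz ∧ dw.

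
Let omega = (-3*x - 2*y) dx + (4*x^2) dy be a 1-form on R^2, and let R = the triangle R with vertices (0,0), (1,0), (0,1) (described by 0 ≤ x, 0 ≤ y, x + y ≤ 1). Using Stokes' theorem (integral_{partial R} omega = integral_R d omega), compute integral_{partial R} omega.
integral_(partial R) omega = 7/3

Stokes: integral_partial_R omega = integral_R d omega with d omega = (∂Q/∂x - ∂P/∂y) dx ∧ dy.
  ∂Q/∂x = 8*x
  ∂P/∂y = -2
  integrand = ∂Q/∂x - ∂P/∂y = 8*x + 2.
Integrating over R: integral_0^1 integral_0^{1-x} (8*x + 2) dy dx = 7/3.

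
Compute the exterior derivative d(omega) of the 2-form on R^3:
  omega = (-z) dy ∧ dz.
d(omega) = 0

For a 2-form omega = sum_{i<j} g_{ij} dx_i ∧ dx_j, the exterior derivative is
  d(omega) = sum_{i<j} d(g_{ij}) ∧ dx_i ∧ dx_j = sum_{i<j, k} (∂g_{ij}/∂x_k) dx_k ∧ dx_i ∧ dx_j.
Expand each term, using dx_k ∧ dx_i ∧ dx_j = sgn(permutation) dx_{(a)} ∧ dx_{(b)} ∧ dx_{(c)} with (a < b < c) sorted:

Collecting like 3-forms: d(omega) = 0.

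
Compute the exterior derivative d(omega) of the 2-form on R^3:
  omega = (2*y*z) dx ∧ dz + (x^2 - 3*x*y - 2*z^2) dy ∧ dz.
d(omega) = (2*x - 3*y - 2*z) dx ∧ dy ∧ dz

For a 2-form omega = sum_{i<j} g_{ij} dx_i ∧ dx_j, the exterior derivative is
  d(omega) = sum_{i<j} d(g_{ij}) ∧ dx_i ∧ dx_j = sum_{i<j, k} (∂g_{ij}/∂x_k) dx_k ∧ dx_i ∧ dx_j.
Expand each term, using dx_k ∧ dx_i ∧ dx_j = sgn(permutation) dx_{(a)} ∧ dx_{(b)} ∧ dx_{(c)} with (a < b < c) sorted:
  d(2*y*z) includes (∂/∂y)(2*y*z) dy = (2*z) dy, which multiplied by dx ∧ dz gives (-2*z) dx ∧ dy ∧ dz
  d(x^2 - 3*x*y - 2*z^2) includes (∂/∂x)(x^2 - 3*x*y - 2*z^2) dx = (2*x - 3*y) dx, which multiplied by dy ∧ dz gives (2*x - 3*y) dx ∧ dy ∧ dz
Collecting like 3-forms: d(omega) = (2*x - 3*y - 2*z) dx ∧ dy ∧ dz.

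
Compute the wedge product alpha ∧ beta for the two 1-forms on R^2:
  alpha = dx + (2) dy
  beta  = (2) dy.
alpha ∧ beta = (2) dx ∧ dy

Distribute the wedge, using dx_i ∧ dx_j = -dx_j ∧ dx_i and dx_i ∧ dx_i = 0. For each pair (i, j) with i < j, the coefficient of dx_i ∧ dx_j in alpha ∧ beta is (alpha_i * beta_j - alpha_j * beta_i). Collecting: alpha ∧ beta = (2) dx ∧ dy.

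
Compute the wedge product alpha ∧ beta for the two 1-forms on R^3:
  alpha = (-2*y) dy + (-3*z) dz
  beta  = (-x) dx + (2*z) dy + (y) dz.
alpha ∧ beta = (-2*x*y) dx ∧ dy + (-2*y^2 + 6*z^2) dy ∧ dz + (-3*x*z) dx ∧ dz

Distribute the wedge, using dx_i ∧ dx_j = -dx_j ∧ dx_i and dx_i ∧ dx_i = 0. For each pair (i, j) with i < j, the coefficient of dx_i ∧ dx_j in alpha ∧ beta is (alpha_i * beta_j - alpha_j * beta_i). Collecting: alpha ∧ beta = (-2*x*y) dx ∧ dy + (-2*y^2 + 6*z^2) dy ∧ dz + (-3*x*z) dx ∧ dz.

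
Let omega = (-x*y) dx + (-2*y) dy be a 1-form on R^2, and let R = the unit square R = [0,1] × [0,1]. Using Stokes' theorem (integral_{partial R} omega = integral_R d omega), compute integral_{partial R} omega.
integral_(partial R) omega = 1/2

Stokes: integral_partial_R omega = integral_R d omega with d omega = (∂Q/∂x - ∂P/∂y) dx ∧ dy.
  ∂Q/∂x = 0
  ∂P/∂y = -x
  integrand = ∂Q/∂x - ∂P/∂y = x.
Integrating over R: integral_0^1 integral_0^1 (x) dx dy = 1/2.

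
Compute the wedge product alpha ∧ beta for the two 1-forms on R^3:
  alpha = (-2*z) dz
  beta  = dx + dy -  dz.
alpha ∧ beta = (2*z) dx ∧ dz + (2*z) dy ∧ dz

Distribute the wedge, using dx_i ∧ dx_j = -dx_j ∧ dx_i and dx_i ∧ dx_i = 0. For each pair (i, j) with i < j, the coefficient of dx_i ∧ dx_j in alpha ∧ beta is (alpha_i * beta_j - alpha_j * beta_i). Collecting: alpha ∧ beta = (2*z) dx ∧ dz + (2*z) dy ∧ dz.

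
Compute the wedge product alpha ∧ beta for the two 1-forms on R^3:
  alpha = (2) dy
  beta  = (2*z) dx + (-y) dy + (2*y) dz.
alpha ∧ beta = (-4*z) dx ∧ dy + (4*y) dy ∧ dz

Distribute the wedge, using dx_i ∧ dx_j = -dx_j ∧ dx_i and dx_i ∧ dx_i = 0. For each pair (i, j) with i < j, the coefficient of dx_i ∧ dx_j in alpha ∧ beta is (alpha_i * beta_j - alpha_j * beta_i). Collecting: alpha ∧ beta = (-4*z) dx ∧ dy + (4*y) dy ∧ dz.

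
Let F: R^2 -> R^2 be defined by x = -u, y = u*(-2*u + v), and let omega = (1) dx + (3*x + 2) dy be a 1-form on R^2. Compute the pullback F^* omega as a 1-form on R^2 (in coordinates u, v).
F^* omega = (12*u^2 - 3*u*v - 8*u + 2*v - 1) du + (u*(2 - 3*u)) dv

Using F^*(f dg) = (f ∘ F) d(g ∘ F), substitute each coordinate x_i by F_i(u, v) in f_i, and replace dx_i by d F_i = (∂F_i/∂u) du + (∂F_i/∂v) dv.
  For the x component: f_1(F) = 1; d F_1 = (-1) du + (0) dv
  For the y component: f_2(F) = 2 - 3*u; d F_2 = (-4*u + v) du + (u) dv
Combining and collecting du, dv coefficients:
  coeff of du: 12*u^2 - 3*u*v - 8*u + 2*v - 1
  coeff of dv: u*(2 - 3*u)
F^* omega = (12*u^2 - 3*u*v - 8*u + 2*v - 1) du + (u*(2 - 3*u)) dv.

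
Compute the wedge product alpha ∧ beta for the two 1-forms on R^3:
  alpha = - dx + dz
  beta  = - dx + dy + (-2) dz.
alpha ∧ beta = (-1) dx ∧ dy + (3) dx ∧ dz + (-1) dy ∧ dz

Distribute the wedge, using dx_i ∧ dx_j = -dx_j ∧ dx_i and dx_i ∧ dx_i = 0. For each pair (i, j) with i < j, the coefficient of dx_i ∧ dx_j in alpha ∧ beta is (alpha_i * beta_j - alpha_j * beta_i). Collecting: alpha ∧ beta = (-1) dx ∧ dy + (3) dx ∧ dz + (-1) dy ∧ dz.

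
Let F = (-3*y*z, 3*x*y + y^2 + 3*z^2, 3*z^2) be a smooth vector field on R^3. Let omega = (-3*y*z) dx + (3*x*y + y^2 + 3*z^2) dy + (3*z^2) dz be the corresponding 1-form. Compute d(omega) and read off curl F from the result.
d(omega) = (-6*z) dy ∧ dz + (-3*y) dz ∧ dx + (3*y + 3*z) dx ∧ dy; curl F = (-6*z, -3*y, 3*y + 3*z)

d omega = sum_{i<j} (∂f_j/∂x_i - ∂f_i/∂x_j) dx_i ∧ dx_j. Under the identification (dy ∧ dz, dz ∧ dx, dx ∧ dy) ↔ (e_x, e_y, e_z), the coefficients are exactly the components of curl F. Compute:
  ∂R/∂y - ∂Q/∂z = (0) - (6*z) = -6*z
  ∂P/∂z - ∂R/∂x = (-3*y) - (0) = -3*y
  ∂Q/∂x - ∂P/∂y = (3*y) - (-3*z) = 3*y + 3*z.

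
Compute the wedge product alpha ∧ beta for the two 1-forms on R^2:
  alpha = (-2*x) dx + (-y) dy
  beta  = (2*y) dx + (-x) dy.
alpha ∧ beta = (2*x^2 + 2*y^2) dx ∧ dy

Distribute the wedge, using dx_i ∧ dx_j = -dx_j ∧ dx_i and dx_i ∧ dx_i = 0. For each pair (i, j) with i < j, the coefficient of dx_i ∧ dx_j in alpha ∧ beta is (alpha_i * beta_j - alpha_j * beta_i). Collecting: alpha ∧ beta = (2*x^2 + 2*y^2) dx ∧ dy.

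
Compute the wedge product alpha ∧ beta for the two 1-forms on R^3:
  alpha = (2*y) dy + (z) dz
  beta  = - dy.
alpha ∧ beta = (z) dy ∧ dz

Distribute the wedge, using dx_i ∧ dx_j = -dx_j ∧ dx_i and dx_i ∧ dx_i = 0. For each pair (i, j) with i < j, the coefficient of dx_i ∧ dx_j in alpha ∧ beta is (alpha_i * beta_j - alpha_j * beta_i). Collecting: alpha ∧ beta = (z) dy ∧ dz.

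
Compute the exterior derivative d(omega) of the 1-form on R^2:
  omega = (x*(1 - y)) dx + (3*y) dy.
d(omega) = (x) dx ∧ dy

For a 1-form omega = sum_i f_i dx_i, the exterior derivative is
  d(omega) = sum_{i < j} (∂f_j/∂x_i - ∂f_i/∂x_j) dx_i ∧ dx_j.
  coefficient of dx ∧ dy: ∂f_2/∂x - ∂f_1/∂y = ∂(3*y)/∂x - ∂(x*(1 - y))/∂y = x
Assembling: d(omega) = (x) dx ∧ dy.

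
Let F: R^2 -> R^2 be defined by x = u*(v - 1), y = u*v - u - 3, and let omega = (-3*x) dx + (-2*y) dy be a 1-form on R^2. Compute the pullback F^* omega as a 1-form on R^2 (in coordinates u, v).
F^* omega = (-5*u*v^2 + 10*u*v - 5*u + 6*v - 6) du + (u*(-5*u*v + 5*u + 6)) dv

Using F^*(f dg) = (f ∘ F) d(g ∘ F), substitute each coordinate x_i by F_i(u, v) in f_i, and replace dx_i by d F_i = (∂F_i/∂u) du + (∂F_i/∂v) dv.
  For the x component: f_1(F) = 3*u*(1 - v); d F_1 = (v - 1) du + (u) dv
  For the y component: f_2(F) = -2*u*v + 2*u + 6; d F_2 = (v - 1) du + (u) dv
Combining and collecting du, dv coefficients:
  coeff of du: -5*u*v^2 + 10*u*v - 5*u + 6*v - 6
  coeff of dv: u*(-5*u*v + 5*u + 6)
F^* omega = (-5*u*v^2 + 10*u*v - 5*u + 6*v - 6) du + (u*(-5*u*v + 5*u + 6)) dv.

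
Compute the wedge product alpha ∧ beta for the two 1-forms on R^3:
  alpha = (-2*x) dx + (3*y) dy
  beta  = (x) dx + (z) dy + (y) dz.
alpha ∧ beta = (-x*(3*y + 2*z)) dx ∧ dy + (-2*x*y) dx ∧ dz + (3*y^2) dy ∧ dz

Distribute the wedge, using dx_i ∧ dx_j = -dx_j ∧ dx_i and dx_i ∧ dx_i = 0. For each pair (i, j) with i < j, the coefficient of dx_i ∧ dx_j in alpha ∧ beta is (alpha_i * beta_j - alpha_j * beta_i). Collecting: alpha ∧ beta = (-x*(3*y + 2*z)) dx ∧ dy + (-2*x*y) dx ∧ dz + (3*y^2) dy ∧ dz.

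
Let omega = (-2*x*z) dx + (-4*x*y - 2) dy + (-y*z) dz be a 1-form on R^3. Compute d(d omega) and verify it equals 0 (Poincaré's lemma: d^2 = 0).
d(d omega) = 0

Step 1: d omega = sum_{i<j} (∂f_j/∂x_i - ∂f_i/∂x_j) dx_i ∧ dx_j:
  coeff of dx ∧ dy: -4*y
  coeff of dx ∧ dz: 2*x
  coeff of dy ∧ dz: -z
Step 2: Apply d again to each 2-form coefficient. The only possible 3-form in R^3 is dx ∧ dy ∧ dz, with coefficient
  ∂(coeff of dy∧dz)/∂x - ∂(coeff of dx∧dz)/∂y + ∂(coeff of dx∧dy)/∂z
  = ∂/∂x (-z) - ∂/∂y (2*x) + ∂/∂z (-4*y).
Each of these terms simplifies to sums of mixed partials that cancel in pairs. The result is 0 (by equality of mixed partials for smooth functions — Schwarz / Clairaut).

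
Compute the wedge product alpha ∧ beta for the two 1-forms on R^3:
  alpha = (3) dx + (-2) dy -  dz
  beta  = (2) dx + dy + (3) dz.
alpha ∧ beta = (7) dx ∧ dy + (11) dx ∧ dz + (-5) dy ∧ dz

Distribute the wedge, using dx_i ∧ dx_j = -dx_j ∧ dx_i and dx_i ∧ dx_i = 0. For each pair (i, j) with i < j, the coefficient of dx_i ∧ dx_j in alpha ∧ beta is (alpha_i * beta_j - alpha_j * beta_i). Collecting: alpha ∧ beta = (7) dx ∧ dy + (11) dx ∧ dz + (-5) dy ∧ dz.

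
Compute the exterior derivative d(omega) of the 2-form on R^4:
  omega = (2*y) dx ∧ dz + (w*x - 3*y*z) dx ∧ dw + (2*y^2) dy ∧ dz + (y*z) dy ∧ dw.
d(omega) = (-2) dx ∧ dy ∧ dz + (3*z) dx ∧ dy ∧ dw + (3*y) dx ∧ dz ∧ dw + (-y) dy ∧ dz ∧ dw

For a 2-form omega = sum_{i<j} g_{ij} dx_i ∧ dx_j, the exterior derivative is
  d(omega) = sum_{i<j} d(g_{ij}) ∧ dx_i ∧ dx_j = sum_{i<j, k} (∂g_{ij}/∂x_k) dx_k ∧ dx_i ∧ dx_j.
Expand each term, using dx_k ∧ dx_i ∧ dx_j = sgn(permutation) dx_{(a)} ∧ dx_{(b)} ∧ dx_{(c)} with (a < b < c) sorted:
  d(2*y) includes (∂/∂y)(2*y) dy = (2) dy, which multiplied by dx ∧ dz gives (-2) dx ∧ dy ∧ dz
  d(w*x - 3*y*z) includes (∂/∂y)(w*x - 3*y*z) dy = (-3*z) dy, which multiplied by dx ∧ dw gives (3*z) dx ∧ dy ∧ dw
  d(w*x - 3*y*z) includes (∂/∂z)(w*x - 3*y*z) dz = (-3*y) dz, which multiplied by dx ∧ dw gives (3*y) dx ∧ dz ∧ dw
  d(y*z) includes (∂/∂z)(y*z) dz = (y) dz, which multiplied by dy ∧ dw gives (-y) dy ∧ dz ∧ dw
Collecting like 3-forms: d(omega) = (-2) dx ∧ dy ∧ dz + (3*z) dx ∧ dy ∧ dw + (3*y) dx ∧ dz ∧ dw + (-y) dy ∧ dz ∧ dw.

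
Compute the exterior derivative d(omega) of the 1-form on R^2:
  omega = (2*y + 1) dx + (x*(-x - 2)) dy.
d(omega) = (-2*x - 4) dx ∧ dy

For a 1-form omega = sum_i f_i dx_i, the exterior derivative is
  d(omega) = sum_{i < j} (∂f_j/∂x_i - ∂f_i/∂x_j) dx_i ∧ dx_j.
  coefficient of dx ∧ dy: ∂f_2/∂x - ∂f_1/∂y = ∂(x*(-x - 2))/∂x - ∂(2*y + 1)/∂y = -2*x - 4
Assembling: d(omega) = (-2*x - 4) dx ∧ dy.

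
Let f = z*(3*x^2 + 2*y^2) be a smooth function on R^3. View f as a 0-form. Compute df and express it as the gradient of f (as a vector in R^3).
df = (6*x*z) dx + (4*y*z) dy + (3*x^2 + 2*y^2) dz; grad f = (6*x*z, 4*y*z, 3*x^2 + 2*y^2)

For a 0-form f, d f = (∂f/∂x) dx + (∂f/∂y) dy + (∂f/∂z) dz. The components of the vector representation are exactly the entries of grad f in Cartesian coordinates:
  ∂f/∂x = 6*x*z
  ∂f/∂y = 4*y*z
  ∂f/∂z = 3*x^2 + 2*y^2.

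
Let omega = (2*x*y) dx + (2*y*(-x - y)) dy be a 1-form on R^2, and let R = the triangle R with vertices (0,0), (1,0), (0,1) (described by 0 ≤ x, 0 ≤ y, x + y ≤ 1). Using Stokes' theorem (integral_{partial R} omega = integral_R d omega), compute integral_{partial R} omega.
integral_(partial R) omega = -2/3

Stokes: integral_partial_R omega = integral_R d omega with d omega = (∂Q/∂x - ∂P/∂y) dx ∧ dy.
  ∂Q/∂x = -2*y
  ∂P/∂y = 2*x
  integrand = ∂Q/∂x - ∂P/∂y = -2*x - 2*y.
Integrating over R: integral_0^1 integral_0^{1-x} (-2*x - 2*y) dy dx = -2/3.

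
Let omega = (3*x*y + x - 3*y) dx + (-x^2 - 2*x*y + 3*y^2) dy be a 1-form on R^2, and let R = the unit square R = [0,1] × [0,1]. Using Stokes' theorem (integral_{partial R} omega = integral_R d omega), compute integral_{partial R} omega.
integral_(partial R) omega = -1/2

Stokes: integral_partial_R omega = integral_R d omega with d omega = (∂Q/∂x - ∂P/∂y) dx ∧ dy.
  ∂Q/∂x = -2*x - 2*y
  ∂P/∂y = 3*x - 3
  integrand = ∂Q/∂x - ∂P/∂y = -5*x - 2*y + 3.
Integrating over R: integral_0^1 integral_0^1 (-5*x - 2*y + 3) dx dy = -1/2.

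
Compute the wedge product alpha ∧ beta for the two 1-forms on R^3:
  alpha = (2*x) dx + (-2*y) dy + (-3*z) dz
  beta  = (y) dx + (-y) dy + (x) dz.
alpha ∧ beta = (2*y*(-x + y)) dx ∧ dy + (2*x^2 + 3*y*z) dx ∧ dz + (-y*(2*x + 3*z)) dy ∧ dz

Distribute the wedge, using dx_i ∧ dx_j = -dx_j ∧ dx_i and dx_i ∧ dx_i = 0. For each pair (i, j) with i < j, the coefficient of dx_i ∧ dx_j in alpha ∧ beta is (alpha_i * beta_j - alpha_j * beta_i). Collecting: alpha ∧ beta = (2*y*(-x + y)) dx ∧ dy + (2*x^2 + 3*y*z) dx ∧ dz + (-y*(2*x + 3*z)) dy ∧ dz.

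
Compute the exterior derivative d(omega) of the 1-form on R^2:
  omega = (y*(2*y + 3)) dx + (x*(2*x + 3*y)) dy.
d(omega) = (4*x - y - 3) dx ∧ dy

For a 1-form omega = sum_i f_i dx_i, the exterior derivative is
  d(omega) = sum_{i < j} (∂f_j/∂x_i - ∂f_i/∂x_j) dx_i ∧ dx_j.
  coefficient of dx ∧ dy: ∂f_2/∂x - ∂f_1/∂y = ∂(x*(2*x + 3*y))/∂x - ∂(y*(2*y + 3))/∂y = 4*x - y - 3
Assembling: d(omega) = (4*x - y - 3) dx ∧ dy.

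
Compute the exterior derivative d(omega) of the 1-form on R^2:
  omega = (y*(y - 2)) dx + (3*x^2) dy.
d(omega) = (6*x - 2*y + 2) dx ∧ dy

For a 1-form omega = sum_i f_i dx_i, the exterior derivative is
  d(omega) = sum_{i < j} (∂f_j/∂x_i - ∂f_i/∂x_j) dx_i ∧ dx_j.
  coefficient of dx ∧ dy: ∂f_2/∂x - ∂f_1/∂y = ∂(3*x^2)/∂x - ∂(y*(y - 2))/∂y = 6*x - 2*y + 2
Assembling: d(omega) = (6*x - 2*y + 2) dx ∧ dy.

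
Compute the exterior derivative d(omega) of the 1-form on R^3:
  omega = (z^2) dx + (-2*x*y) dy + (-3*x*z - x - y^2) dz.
d(omega) = (-2*y) dx ∧ dy + (-5*z - 1) dx ∧ dz + (-2*y) dy ∧ dz

For a 1-form omega = sum_i f_i dx_i, the exterior derivative is
  d(omega) = sum_{i < j} (∂f_j/∂x_i - ∂f_i/∂x_j) dx_i ∧ dx_j.
  coefficient of dx ∧ dy: ∂f_2/∂x - ∂f_1/∂y = ∂(-2*x*y)/∂x - ∂(z^2)/∂y = -2*y
  coefficient of dx ∧ dz: ∂f_3/∂x - ∂f_1/∂z = ∂(-3*x*z - x - y^2)/∂x - ∂(z^2)/∂z = -5*z - 1
  coefficient of dy ∧ dz: ∂f_3/∂y - ∂f_2/∂z = ∂(-3*x*z - x - y^2)/∂y - ∂(-2*x*y)/∂z = -2*y
Assembling: d(omega) = (-2*y) dx ∧ dy + (-5*z - 1) dx ∧ dz + (-2*y) dy ∧ dz.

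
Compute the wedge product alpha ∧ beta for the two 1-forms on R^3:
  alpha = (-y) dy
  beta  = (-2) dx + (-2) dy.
alpha ∧ beta = (-2*y) dx ∧ dy

Distribute the wedge, using dx_i ∧ dx_j = -dx_j ∧ dx_i and dx_i ∧ dx_i = 0. For each pair (i, j) with i < j, the coefficient of dx_i ∧ dx_j in alpha ∧ beta is (alpha_i * beta_j - alpha_j * beta_i). Collecting: alpha ∧ beta = (-2*y) dx ∧ dy.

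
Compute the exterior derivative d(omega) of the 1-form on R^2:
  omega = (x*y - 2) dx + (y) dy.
d(omega) = (-x) dx ∧ dy

For a 1-form omega = sum_i f_i dx_i, the exterior derivative is
  d(omega) = sum_{i < j} (∂f_j/∂x_i - ∂f_i/∂x_j) dx_i ∧ dx_j.
  coefficient of dx ∧ dy: ∂f_2/∂x - ∂f_1/∂y = ∂(y)/∂x - ∂(x*y - 2)/∂y = -x
Assembling: d(omega) = (-x) dx ∧ dy.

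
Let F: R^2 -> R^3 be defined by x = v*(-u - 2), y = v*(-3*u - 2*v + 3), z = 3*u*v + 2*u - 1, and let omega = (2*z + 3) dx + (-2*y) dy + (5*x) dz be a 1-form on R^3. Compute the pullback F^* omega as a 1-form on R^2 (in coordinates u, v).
F^* omega = (v*(-39*u*v - 14*u - 12*v^2 - 12*v - 21)) du + (-39*u^2*v - 4*u^2 - 36*u*v^2 - 6*u*v - 9*u - 16*v^3 + 36*v^2 - 18*v - 2) dv

Using F^*(f dg) = (f ∘ F) d(g ∘ F), substitute each coordinate x_i by F_i(u, v) in f_i, and replace dx_i by d F_i = (∂F_i/∂u) du + (∂F_i/∂v) dv.
  For the x component: f_1(F) = 6*u*v + 4*u + 1; d F_1 = (-v) du + (-u - 2) dv
  For the y component: f_2(F) = 2*v*(3*u + 2*v - 3); d F_2 = (-3*v) du + (-3*u - 4*v + 3) dv
  For the z component: f_3(F) = 5*v*(-u - 2); d F_3 = (3*v + 2) du + (3*u) dv
Combining and collecting du, dv coefficients:
  coeff of du: v*(-39*u*v - 14*u - 12*v^2 - 12*v - 21)
  coeff of dv: -39*u^2*v - 4*u^2 - 36*u*v^2 - 6*u*v - 9*u - 16*v^3 + 36*v^2 - 18*v - 2
F^* omega = (v*(-39*u*v - 14*u - 12*v^2 - 12*v - 21)) du + (-39*u^2*v - 4*u^2 - 36*u*v^2 - 6*u*v - 9*u - 16*v^3 + 36*v^2 - 18*v - 2) dv.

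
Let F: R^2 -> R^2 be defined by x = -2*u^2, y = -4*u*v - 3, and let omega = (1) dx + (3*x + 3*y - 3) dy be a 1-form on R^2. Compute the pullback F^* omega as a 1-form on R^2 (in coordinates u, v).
F^* omega = (24*u^2*v + 48*u*v^2 - 4*u + 48*v) du + (24*u*(u^2 + 2*u*v + 2)) dv

Using F^*(f dg) = (f ∘ F) d(g ∘ F), substitute each coordinate x_i by F_i(u, v) in f_i, and replace dx_i by d F_i = (∂F_i/∂u) du + (∂F_i/∂v) dv.
  For the x component: f_1(F) = 1; d F_1 = (-4*u) du + (0) dv
  For the y component: f_2(F) = -6*u^2 - 12*u*v - 12; d F_2 = (-4*v) du + (-4*u) dv
Combining and collecting du, dv coefficients:
  coeff of du: 24*u^2*v + 48*u*v^2 - 4*u + 48*v
  coeff of dv: 24*u*(u^2 + 2*u*v + 2)
F^* omega = (24*u^2*v + 48*u*v^2 - 4*u + 48*v) du + (24*u*(u^2 + 2*u*v + 2)) dv.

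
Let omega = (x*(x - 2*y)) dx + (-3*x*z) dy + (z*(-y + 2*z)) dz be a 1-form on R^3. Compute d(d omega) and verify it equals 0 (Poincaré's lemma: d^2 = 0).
d(d omega) = 0

Step 1: d omega = sum_{i<j} (∂f_j/∂x_i - ∂f_i/∂x_j) dx_i ∧ dx_j:
  coeff of dx ∧ dy: 2*x - 3*z
  coeff of dx ∧ dz: 0
  coeff of dy ∧ dz: 3*x - z
Step 2: Apply d again to each 2-form coefficient. The only possible 3-form in R^3 is dx ∧ dy ∧ dz, with coefficient
  ∂(coeff of dy∧dz)/∂x - ∂(coeff of dx∧dz)/∂y + ∂(coeff of dx∧dy)/∂z
  = ∂/∂x (3*x - z) - ∂/∂y (0) + ∂/∂z (2*x - 3*z).
Each of these terms simplifies to sums of mixed partials that cancel in pairs. The result is 0 (by equality of mixed partials for smooth functions — Schwarz / Clairaut).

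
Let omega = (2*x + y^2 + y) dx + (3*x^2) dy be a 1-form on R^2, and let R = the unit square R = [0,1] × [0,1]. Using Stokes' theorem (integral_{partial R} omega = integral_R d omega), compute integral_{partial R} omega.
integral_(partial R) omega = 1

Stokes: integral_partial_R omega = integral_R d omega with d omega = (∂Q/∂x - ∂P/∂y) dx ∧ dy.
  ∂Q/∂x = 6*x
  ∂P/∂y = 2*y + 1
  integrand = ∂Q/∂x - ∂P/∂y = 6*x - 2*y - 1.
Integrating over R: integral_0^1 integral_0^1 (6*x - 2*y - 1) dx dy = 1.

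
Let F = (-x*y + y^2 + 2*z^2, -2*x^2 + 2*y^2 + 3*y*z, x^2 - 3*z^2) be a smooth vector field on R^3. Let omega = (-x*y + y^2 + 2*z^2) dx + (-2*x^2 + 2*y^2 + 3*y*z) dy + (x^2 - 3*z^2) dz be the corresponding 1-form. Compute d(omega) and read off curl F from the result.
d(omega) = (-3*y) dy ∧ dz + (-2*x + 4*z) dz ∧ dx + (-3*x - 2*y) dx ∧ dy; curl F = (-3*y, -2*x + 4*z, -3*x - 2*y)

d omega = sum_{i<j} (∂f_j/∂x_i - ∂f_i/∂x_j) dx_i ∧ dx_j. Under the identification (dy ∧ dz, dz ∧ dx, dx ∧ dy) ↔ (e_x, e_y, e_z), the coefficients are exactly the components of curl F. Compute:
  ∂R/∂y - ∂Q/∂z = (0) - (3*y) = -3*y
  ∂P/∂z - ∂R/∂x = (4*z) - (2*x) = -2*x + 4*z
  ∂Q/∂x - ∂P/∂y = (-4*x) - (-x + 2*y) = -3*x - 2*y.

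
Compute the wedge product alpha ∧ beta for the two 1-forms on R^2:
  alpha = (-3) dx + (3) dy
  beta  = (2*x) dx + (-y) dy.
alpha ∧ beta = (-6*x + 3*y) dx ∧ dy

Distribute the wedge, using dx_i ∧ dx_j = -dx_j ∧ dx_i and dx_i ∧ dx_i = 0. For each pair (i, j) with i < j, the coefficient of dx_i ∧ dx_j in alpha ∧ beta is (alpha_i * beta_j - alpha_j * beta_i). Collecting: alpha ∧ beta = (-6*x + 3*y) dx ∧ dy.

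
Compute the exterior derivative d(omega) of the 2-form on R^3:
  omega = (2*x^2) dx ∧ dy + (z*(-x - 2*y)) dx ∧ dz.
d(omega) = (2*z) dx ∧ dy ∧ dz

For a 2-form omega = sum_{i<j} g_{ij} dx_i ∧ dx_j, the exterior derivative is
  d(omega) = sum_{i<j} d(g_{ij}) ∧ dx_i ∧ dx_j = sum_{i<j, k} (∂g_{ij}/∂x_k) dx_k ∧ dx_i ∧ dx_j.
Expand each term, using dx_k ∧ dx_i ∧ dx_j = sgn(permutation) dx_{(a)} ∧ dx_{(b)} ∧ dx_{(c)} with (a < b < c) sorted:
  d(z*(-x - 2*y)) includes (∂/∂y)(z*(-x - 2*y)) dy = (-2*z) dy, which multiplied by dx ∧ dz gives (2*z) dx ∧ dy ∧ dz
Collecting like 3-forms: d(omega) = (2*z) dx ∧ dy ∧ dz.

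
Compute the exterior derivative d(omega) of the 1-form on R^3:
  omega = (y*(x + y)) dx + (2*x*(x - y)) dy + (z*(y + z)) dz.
d(omega) = (3*x - 4*y) dx ∧ dy + (z) dy ∧ dz

For a 1-form omega = sum_i f_i dx_i, the exterior derivative is
  d(omega) = sum_{i < j} (∂f_j/∂x_i - ∂f_i/∂x_j) dx_i ∧ dx_j.
  coefficient of dx ∧ dy: ∂f_2/∂x - ∂f_1/∂y = ∂(2*x*(x - y))/∂x - ∂(y*(x + y))/∂y = 3*x - 4*y
  coefficient of dy ∧ dz: ∂f_3/∂y - ∂f_2/∂z = ∂(z*(y + z))/∂y - ∂(2*x*(x - y))/∂z = z
Assembling: d(omega) = (3*x - 4*y) dx ∧ dy + (z) dy ∧ dz.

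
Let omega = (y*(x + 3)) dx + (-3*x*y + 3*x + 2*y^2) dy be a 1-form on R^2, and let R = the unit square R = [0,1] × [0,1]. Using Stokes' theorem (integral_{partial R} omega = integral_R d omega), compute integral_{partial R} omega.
integral_(partial R) omega = -2

Stokes: integral_partial_R omega = integral_R d omega with d omega = (∂Q/∂x - ∂P/∂y) dx ∧ dy.
  ∂Q/∂x = 3 - 3*y
  ∂P/∂y = x + 3
  integrand = ∂Q/∂x - ∂P/∂y = -x - 3*y.
Integrating over R: integral_0^1 integral_0^1 (-x - 3*y) dx dy = -2.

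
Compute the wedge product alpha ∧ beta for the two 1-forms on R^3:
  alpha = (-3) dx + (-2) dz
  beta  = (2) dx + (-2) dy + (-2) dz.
alpha ∧ beta = (6) dx ∧ dy + (10) dx ∧ dz + (-4) dy ∧ dz

Distribute the wedge, using dx_i ∧ dx_j = -dx_j ∧ dx_i and dx_i ∧ dx_i = 0. For each pair (i, j) with i < j, the coefficient of dx_i ∧ dx_j in alpha ∧ beta is (alpha_i * beta_j - alpha_j * beta_i). Collecting: alpha ∧ beta = (6) dx ∧ dy + (10) dx ∧ dz + (-4) dy ∧ dz.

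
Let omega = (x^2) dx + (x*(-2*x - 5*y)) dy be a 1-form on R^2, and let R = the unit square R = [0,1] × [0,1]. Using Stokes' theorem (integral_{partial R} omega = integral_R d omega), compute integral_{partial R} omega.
integral_(partial R) omega = -9/2

Stokes: integral_partial_R omega = integral_R d omega with d omega = (∂Q/∂x - ∂P/∂y) dx ∧ dy.
  ∂Q/∂x = -4*x - 5*y
  ∂P/∂y = 0
  integrand = ∂Q/∂x - ∂P/∂y = -4*x - 5*y.
Integrating over R: integral_0^1 integral_0^1 (-4*x - 5*y) dx dy = -9/2.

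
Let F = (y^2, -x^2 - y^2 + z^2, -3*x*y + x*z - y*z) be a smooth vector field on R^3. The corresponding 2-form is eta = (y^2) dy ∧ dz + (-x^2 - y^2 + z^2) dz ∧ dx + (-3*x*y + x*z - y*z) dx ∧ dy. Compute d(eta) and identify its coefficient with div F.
d(eta) = (x - 3*y) dx ∧ dy ∧ dz; div F = x - 3*y

For a 2-form in R^3 of the form above, applying d gives a 3-form with coefficient ∂P/∂x + ∂Q/∂y + ∂R/∂z:
  ∂P/∂x = 0
  ∂Q/∂y = -2*y
  ∂R/∂z = x - y
Sum = x - 3*y, which is exactly div F.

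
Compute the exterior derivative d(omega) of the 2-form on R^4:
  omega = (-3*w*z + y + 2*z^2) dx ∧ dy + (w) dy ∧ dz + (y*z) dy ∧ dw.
d(omega) = (-3*w + 4*z) dx ∧ dy ∧ dz + (-3*z) dx ∧ dy ∧ dw + (1 - y) dy ∧ dz ∧ dw

For a 2-form omega = sum_{i<j} g_{ij} dx_i ∧ dx_j, the exterior derivative is
  d(omega) = sum_{i<j} d(g_{ij}) ∧ dx_i ∧ dx_j = sum_{i<j, k} (∂g_{ij}/∂x_k) dx_k ∧ dx_i ∧ dx_j.
Expand each term, using dx_k ∧ dx_i ∧ dx_j = sgn(permutation) dx_{(a)} ∧ dx_{(b)} ∧ dx_{(c)} with (a < b < c) sorted:
  d(-3*w*z + y + 2*z^2) includes (∂/∂z)(-3*w*z + y + 2*z^2) dz = (-3*w + 4*z) dz, which multiplied by dx ∧ dy gives (-3*w + 4*z) dx ∧ dy ∧ dz
  d(-3*w*z + y + 2*z^2) includes (∂/∂w)(-3*w*z + y + 2*z^2) dw = (-3*z) dw, which multiplied by dx ∧ dy gives (-3*z) dx ∧ dy ∧ dw
  d(w) includes (∂/∂w)(w) dw = (1) dw, which multiplied by dy ∧ dz gives (1) dy ∧ dz ∧ dw
  d(y*z) includes (∂/∂z)(y*z) dz = (y) dz, which multiplied by dy ∧ dw gives (-y) dy ∧ dz ∧ dw
Collecting like 3-forms: d(omega) = (-3*w + 4*z) dx ∧ dy ∧ dz + (-3*z) dx ∧ dy ∧ dw + (1 - y) dy ∧ dz ∧ dw.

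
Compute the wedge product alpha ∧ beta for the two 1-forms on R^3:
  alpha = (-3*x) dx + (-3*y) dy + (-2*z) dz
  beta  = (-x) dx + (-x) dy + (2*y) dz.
alpha ∧ beta = (3*x*(x - y)) dx ∧ dy + (-2*x*(3*y + z)) dx ∧ dz + (-2*x*z - 6*y^2) dy ∧ dz

Distribute the wedge, using dx_i ∧ dx_j = -dx_j ∧ dx_i and dx_i ∧ dx_i = 0. For each pair (i, j) with i < j, the coefficient of dx_i ∧ dx_j in alpha ∧ beta is (alpha_i * beta_j - alpha_j * beta_i). Collecting: alpha ∧ beta = (3*x*(x - y)) dx ∧ dy + (-2*x*(3*y + z)) dx ∧ dz + (-2*x*z - 6*y^2) dy ∧ dz.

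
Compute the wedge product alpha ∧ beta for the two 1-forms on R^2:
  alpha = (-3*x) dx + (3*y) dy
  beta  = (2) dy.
alpha ∧ beta = (-6*x) dx ∧ dy

Distribute the wedge, using dx_i ∧ dx_j = -dx_j ∧ dx_i and dx_i ∧ dx_i = 0. For each pair (i, j) with i < j, the coefficient of dx_i ∧ dx_j in alpha ∧ beta is (alpha_i * beta_j - alpha_j * beta_i). Collecting: alpha ∧ beta = (-6*x) dx ∧ dy.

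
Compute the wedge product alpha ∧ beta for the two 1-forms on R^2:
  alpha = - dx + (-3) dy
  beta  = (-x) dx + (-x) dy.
alpha ∧ beta = (-2*x) dx ∧ dy

Distribute the wedge, using dx_i ∧ dx_j = -dx_j ∧ dx_i and dx_i ∧ dx_i = 0. For each pair (i, j) with i < j, the coefficient of dx_i ∧ dx_j in alpha ∧ beta is (alpha_i * beta_j - alpha_j * beta_i). Collecting: alpha ∧ beta = (-2*x) dx ∧ dy.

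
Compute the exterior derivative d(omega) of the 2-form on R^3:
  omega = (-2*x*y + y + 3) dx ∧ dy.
d(omega) = 0

For a 2-form omega = sum_{i<j} g_{ij} dx_i ∧ dx_j, the exterior derivative is
  d(omega) = sum_{i<j} d(g_{ij}) ∧ dx_i ∧ dx_j = sum_{i<j, k} (∂g_{ij}/∂x_k) dx_k ∧ dx_i ∧ dx_j.
Expand each term, using dx_k ∧ dx_i ∧ dx_j = sgn(permutation) dx_{(a)} ∧ dx_{(b)} ∧ dx_{(c)} with (a < b < c) sorted:

Collecting like 3-forms: d(omega) = 0.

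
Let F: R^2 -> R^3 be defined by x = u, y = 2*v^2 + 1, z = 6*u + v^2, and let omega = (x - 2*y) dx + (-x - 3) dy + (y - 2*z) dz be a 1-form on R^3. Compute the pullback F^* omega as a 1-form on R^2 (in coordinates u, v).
F^* omega = (-71*u - 4*v^2 + 4) du + (2*v*(-14*u - 5)) dv

Using F^*(f dg) = (f ∘ F) d(g ∘ F), substitute each coordinate x_i by F_i(u, v) in f_i, and replace dx_i by d F_i = (∂F_i/∂u) du + (∂F_i/∂v) dv.
  For the x component: f_1(F) = u - 4*v^2 - 2; d F_1 = (1) du + (0) dv
  For the y component: f_2(F) = -u - 3; d F_2 = (0) du + (4*v) dv
  For the z component: f_3(F) = 1 - 12*u; d F_3 = (6) du + (2*v) dv
Combining and collecting du, dv coefficients:
  coeff of du: -71*u - 4*v^2 + 4
  coeff of dv: 2*v*(-14*u - 5)
F^* omega = (-71*u - 4*v^2 + 4) du + (2*v*(-14*u - 5)) dv.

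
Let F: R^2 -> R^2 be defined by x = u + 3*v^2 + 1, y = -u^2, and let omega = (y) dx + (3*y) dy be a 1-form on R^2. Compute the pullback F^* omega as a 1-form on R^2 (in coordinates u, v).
F^* omega = (u^2*(6*u - 1)) du + (-6*u^2*v) dv

Using F^*(f dg) = (f ∘ F) d(g ∘ F), substitute each coordinate x_i by F_i(u, v) in f_i, and replace dx_i by d F_i = (∂F_i/∂u) du + (∂F_i/∂v) dv.
  For the x component: f_1(F) = -u^2; d F_1 = (1) du + (6*v) dv
  For the y component: f_2(F) = -3*u^2; d F_2 = (-2*u) du + (0) dv
Combining and collecting du, dv coefficients:
  coeff of du: u^2*(6*u - 1)
  coeff of dv: -6*u^2*v
F^* omega = (u^2*(6*u - 1)) du + (-6*u^2*v) dv.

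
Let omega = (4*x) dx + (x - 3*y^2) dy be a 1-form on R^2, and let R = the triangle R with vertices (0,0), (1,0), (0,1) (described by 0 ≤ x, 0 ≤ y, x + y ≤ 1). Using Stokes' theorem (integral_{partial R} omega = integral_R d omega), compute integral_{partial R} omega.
integral_(partial R) omega = 1/2

Stokes: integral_partial_R omega = integral_R d omega with d omega = (∂Q/∂x - ∂P/∂y) dx ∧ dy.
  ∂Q/∂x = 1
  ∂P/∂y = 0
  integrand = ∂Q/∂x - ∂P/∂y = 1.
Integrating over R: integral_0^1 integral_0^{1-x} (1) dy dx = 1/2.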